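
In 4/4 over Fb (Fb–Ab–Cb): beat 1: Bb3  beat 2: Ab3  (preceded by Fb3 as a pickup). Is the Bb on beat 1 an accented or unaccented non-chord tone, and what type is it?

The harmony at that moment is Fb major triad (Fb, Ab, Cb); Bb3 is not a chord tone.
It is approached by leap up from Fb3 and left by step down to Ab3.
Leap in, step out — an appoggiatura.
It falls on the downbeat, so it is accented.

Accented appoggiatura.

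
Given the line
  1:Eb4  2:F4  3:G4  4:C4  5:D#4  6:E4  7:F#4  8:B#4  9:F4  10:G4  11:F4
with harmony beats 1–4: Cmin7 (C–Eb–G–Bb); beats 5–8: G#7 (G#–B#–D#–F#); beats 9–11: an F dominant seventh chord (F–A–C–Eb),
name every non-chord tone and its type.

The harmony at that moment is C minor seventh chord (C, Eb, G, Bb); F4 is not a chord tone.
It is approached by step up from Eb4 and left by step up to G4.
Step in, step out in the same direction — a passing tone.
The harmony at that moment is G# dominant seventh chord (G#, B#, D#, F#); E4 is not a chord tone.
It is approached by step up from D#4 and left by step up to F#4.
Step in, step out in the same direction — a passing tone.
The harmony at that moment is F dominant seventh chord (F, A, C, Eb); G4 is not a chord tone.
It is approached by step up from F4 and left by step down to F4.
Step away and step back to the same note — a neighbor tone (upper neighbor).

F4 (beat 2) — passing tone; E4 (beat 6) — passing tone; G4 (beat 10) — neighbor tone.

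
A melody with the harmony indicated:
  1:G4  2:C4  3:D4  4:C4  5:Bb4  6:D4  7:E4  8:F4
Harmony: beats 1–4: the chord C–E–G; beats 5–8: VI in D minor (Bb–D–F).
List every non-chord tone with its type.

The harmony at that moment is C major triad (C, E, G); D4 is not a chord tone.
It is approached by step up from C4 and left by step down to C4.
Step away and step back to the same note — a neighbor tone (upper neighbor).
The harmony at that moment is Bb major triad (Bb, D, F); E4 is not a chord tone.
It is approached by step up from D4 and left by step up to F4.
Step in, step out in the same direction — a passing tone.

D4 (beat 3) — neighbor tone; E4 (beat 7) — passing tone.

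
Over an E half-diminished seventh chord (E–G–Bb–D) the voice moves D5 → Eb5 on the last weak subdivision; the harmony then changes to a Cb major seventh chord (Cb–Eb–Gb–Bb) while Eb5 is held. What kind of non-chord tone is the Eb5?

The harmony at that moment is E half-diminished seventh chord (E, G, Bb, D); Eb5 is not a chord tone.
It is approached by step up from D5 and then sustained as the same pitch into the next harmony.
Arriving early and becoming a chord tone when the harmony changes — an anticipation.

Eb5 is an anticipation.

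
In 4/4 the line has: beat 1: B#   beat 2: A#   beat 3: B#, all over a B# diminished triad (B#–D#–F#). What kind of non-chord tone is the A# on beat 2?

Lower neighbor tone.

The harmony at that moment is B# diminished triad (B#, D#, F#); A# is not a chord tone.
It is approached by step down from B# and left by step up to B#.
Step away and step back to the same note — a neighbor tone (lower neighbor).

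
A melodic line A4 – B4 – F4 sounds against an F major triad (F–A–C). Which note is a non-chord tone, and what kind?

The harmony at that moment is F major triad (F, A, C); B4 is not a chord tone.
It is approached by step up from A4 and left by leap down to F4.
Step in, leap out — an escape tone.

B4 is an escape tone.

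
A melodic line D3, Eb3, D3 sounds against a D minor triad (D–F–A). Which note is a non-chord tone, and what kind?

Eb3 is a neighbor tone.

The harmony at that moment is D minor triad (D, F, A); Eb3 is not a chord tone.
It is approached by step up from D3 and left by step down to D3.
Step away and step back to the same note — a neighbor tone (upper neighbor).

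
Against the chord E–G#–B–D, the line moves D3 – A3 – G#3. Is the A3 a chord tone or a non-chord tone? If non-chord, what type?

The harmony at that moment is E dominant seventh chord (E, G#, B, D); A3 is not a chord tone.
It is approached by leap up from D3 and left by step down to G#3.
Leap in, step out — an appoggiatura.

Non-chord tone — an appoggiatura.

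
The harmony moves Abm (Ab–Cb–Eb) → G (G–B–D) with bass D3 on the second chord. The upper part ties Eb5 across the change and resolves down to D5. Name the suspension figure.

9–8 suspension.

At the second chord the bass is D3. The suspended Eb5 lies a ninth above the bass; after resolving down by step to D5, the interval above the bass becomes an octave.
Suspension figures are named by those two intervals: 9–8.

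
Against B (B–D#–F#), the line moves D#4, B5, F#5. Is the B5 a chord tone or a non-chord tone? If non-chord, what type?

Chord tone (the root of B major triad).

B major triad contains B, D#, F#; B is the root, so it is a chord tone.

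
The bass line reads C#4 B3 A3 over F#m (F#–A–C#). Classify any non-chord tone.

B3 is a passing tone.

The harmony at that moment is F# minor triad (F#, A, C#); B3 is not a chord tone.
It is approached by step down from C#4 and left by step down to A3.
Step in, step out in the same direction — a passing tone.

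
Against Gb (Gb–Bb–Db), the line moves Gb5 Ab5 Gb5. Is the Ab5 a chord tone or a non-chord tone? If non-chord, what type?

The harmony at that moment is Gb major triad (Gb, Bb, Db); Ab5 is not a chord tone.
It is approached by step up from Gb5 and left by step down to Gb5.
Step away and step back to the same note — a neighbor tone (upper neighbor).

Non-chord tone — a neighbor tone.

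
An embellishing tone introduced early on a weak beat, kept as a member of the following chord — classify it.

Anticipation.

Approach: ahead of the chord change (typically by step), so it is dissonant against the current harmony. Departure: none — the same pitch is restated or held and is a chord tone of the new harmony.
Dissonant first, consonant once the harmony catches up: the note simply arrives early — an anticipation. (The reverse timing, consonant first and dissonant after the change, would be a suspension or retardation.)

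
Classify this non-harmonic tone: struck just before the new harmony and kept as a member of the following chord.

Approach: ahead of the chord change (typically by step), so it is dissonant against the current harmony. Departure: none — the same pitch is restated or held and is a chord tone of the new harmony.
Dissonant first, consonant once the harmony catches up: the note simply arrives early — an anticipation. (The reverse timing, consonant first and dissonant after the change, would be a suspension or retardation.)

Anticipation.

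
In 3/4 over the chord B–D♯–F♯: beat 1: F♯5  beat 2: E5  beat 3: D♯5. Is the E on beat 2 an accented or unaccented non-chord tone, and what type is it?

Unaccented passing tone.

The harmony at that moment is B major triad (B, D♯, F♯); E5 is not a chord tone.
It is approached by step down from F♯5 and left by step down to D♯5.
Step in, step out in the same direction — a passing tone.
It falls on a weak beat, so it is unaccented.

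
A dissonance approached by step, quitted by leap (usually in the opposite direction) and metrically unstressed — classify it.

Escape tone.

Approach: by step. Departure: by leap. Metric position: weak.
Step in, leap out, from a weak position — an escape tone (échappée). (It is the mirror image of the appoggiatura, which leaps in and steps out on a strong beat.)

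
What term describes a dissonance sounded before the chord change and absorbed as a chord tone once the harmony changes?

Anticipation.

Approach: ahead of the chord change (typically by step), so it is dissonant against the current harmony. Departure: none — the same pitch is restated or held and is a chord tone of the new harmony.
Dissonant first, consonant once the harmony catches up: the note simply arrives early — an anticipation. (The reverse timing, consonant first and dissonant after the change, would be a suspension or retardation.)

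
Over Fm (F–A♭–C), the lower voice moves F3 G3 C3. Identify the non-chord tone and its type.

G3 is an escape tone.

The harmony at that moment is F minor triad (F, A♭, C); G3 is not a chord tone.
It is approached by step up from F3 and left by leap down to C3.
Step in, leap out — an escape tone.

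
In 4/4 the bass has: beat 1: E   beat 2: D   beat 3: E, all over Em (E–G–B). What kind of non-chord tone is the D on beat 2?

Lower neighbor tone.

The harmony at that moment is E minor triad (E, G, B); D is not a chord tone.
It is approached by step down from E and left by step up to E.
Step away and step back to the same note — a neighbor tone (lower neighbor).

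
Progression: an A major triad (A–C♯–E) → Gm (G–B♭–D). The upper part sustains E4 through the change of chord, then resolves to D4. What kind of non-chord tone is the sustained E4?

The harmony at that moment is G minor triad (G, B♭, D); E4 is not a chord tone.
It is held over (the same pitch as the preceding E4) and left by step down to D4.
Held over from the previous chord and resolving down by step — a suspension.

E4 is a suspension.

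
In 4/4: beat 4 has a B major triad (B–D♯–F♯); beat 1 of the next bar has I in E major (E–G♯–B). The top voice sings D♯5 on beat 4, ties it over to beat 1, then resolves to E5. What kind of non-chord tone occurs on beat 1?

The harmony at that moment is E major triad (E, G♯, B); D♯5 is not a chord tone.
It is held over (the same pitch as the preceding D♯5) and left by step up to E5.
Held over from the previous chord and resolving up by step — a retardation.

Retardation.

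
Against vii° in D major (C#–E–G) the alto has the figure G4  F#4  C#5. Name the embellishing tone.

The harmony at that moment is C# diminished triad (C#, E, G); F#4 is not a chord tone.
It is approached by step down from G4 and left by leap up to C#5.
Step in, leap out — an escape tone.

F#4 is an escape tone.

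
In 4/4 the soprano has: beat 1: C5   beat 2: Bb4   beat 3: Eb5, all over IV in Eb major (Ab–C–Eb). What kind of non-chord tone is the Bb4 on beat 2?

Escape tone.

The harmony at that moment is Ab major triad (Ab, C, Eb); Bb4 is not a chord tone.
It is approached by step down from C5 and left by leap up to Eb5.
Step in, leap out, on a weak beat — an escape tone.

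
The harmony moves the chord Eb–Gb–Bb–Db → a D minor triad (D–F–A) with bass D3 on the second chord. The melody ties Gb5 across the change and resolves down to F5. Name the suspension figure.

At the second chord the bass is D3. The suspended Gb5 lies a fourth above the bass; after resolving down by step to F5, the interval above the bass becomes a third.
Suspension figures are named by those two intervals: 4–3.

4–3 suspension.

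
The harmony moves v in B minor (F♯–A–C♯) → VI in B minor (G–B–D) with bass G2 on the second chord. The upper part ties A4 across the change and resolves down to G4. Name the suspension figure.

9–8 suspension.

At the second chord the bass is G2. The suspended A4 lies a ninth above the bass; after resolving down by step to G4, the interval above the bass becomes an octave.
Suspension figures are named by those two intervals: 9–8.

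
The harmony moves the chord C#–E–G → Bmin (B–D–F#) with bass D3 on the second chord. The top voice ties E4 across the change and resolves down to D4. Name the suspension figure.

9–8 suspension.

At the second chord the bass is D3. The suspended E4 lies a ninth above the bass; after resolving down by step to D4, the interval above the bass becomes an octave.
Suspension figures are named by those two intervals: 9–8.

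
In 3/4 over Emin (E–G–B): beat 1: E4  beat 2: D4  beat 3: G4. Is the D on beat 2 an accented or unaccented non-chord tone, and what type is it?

Unaccented escape tone.

The harmony at that moment is E minor triad (E, G, B); D4 is not a chord tone.
It is approached by step down from E4 and left by leap up to G4.
Step in, leap out — an escape tone.
It falls on a weak beat, so it is unaccented.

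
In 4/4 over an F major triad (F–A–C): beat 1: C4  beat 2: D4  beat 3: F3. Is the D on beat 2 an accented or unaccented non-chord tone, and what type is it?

The harmony at that moment is F major triad (F, A, C); D4 is not a chord tone.
It is approached by step up from C4 and left by leap down to F3.
Step in, leap out — an escape tone.
It falls on a weak beat, so it is unaccented.

Unaccented escape tone.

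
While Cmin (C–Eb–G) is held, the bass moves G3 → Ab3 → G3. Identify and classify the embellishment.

Ab3 is a neighbor tone.

The harmony at that moment is C minor triad (C, Eb, G); Ab3 is not a chord tone.
It is approached by step up from G3 and left by step down to G3.
Step away and step back to the same note — a neighbor tone (upper neighbor).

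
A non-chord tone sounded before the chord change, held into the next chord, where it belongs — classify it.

Approach: ahead of the chord change (typically by step), so it is dissonant against the current harmony. Departure: none — the same pitch is restated or held and is a chord tone of the new harmony.
Dissonant first, consonant once the harmony catches up: the note simply arrives early — an anticipation. (The reverse timing, consonant first and dissonant after the change, would be a suspension or retardation.)

Anticipation.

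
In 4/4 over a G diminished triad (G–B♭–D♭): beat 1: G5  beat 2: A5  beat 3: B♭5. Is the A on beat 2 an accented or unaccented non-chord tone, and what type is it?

Unaccented passing tone.

The harmony at that moment is G diminished triad (G, B♭, D♭); A5 is not a chord tone.
It is approached by step up from G5 and left by step up to B♭5.
Step in, step out in the same direction — a passing tone.
It falls on a weak beat, so it is unaccented.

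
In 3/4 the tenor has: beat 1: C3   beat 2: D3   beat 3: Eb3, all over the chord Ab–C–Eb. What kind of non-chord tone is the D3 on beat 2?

Passing tone.

The harmony at that moment is Ab major triad (Ab, C, Eb); D3 is not a chord tone.
It is approached by step up from C3 and left by step up to Eb3.
Step in, step out in the same direction — a passing tone.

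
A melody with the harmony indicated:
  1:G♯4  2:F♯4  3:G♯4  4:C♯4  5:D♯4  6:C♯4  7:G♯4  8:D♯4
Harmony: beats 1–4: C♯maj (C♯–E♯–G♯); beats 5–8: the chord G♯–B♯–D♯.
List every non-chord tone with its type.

The harmony at that moment is C♯ major triad (C♯, E♯, G♯); F♯4 is not a chord tone.
It is approached by step down from G♯4 and left by step up to G♯4.
Step away and step back to the same note — a neighbor tone (lower neighbor).
The harmony at that moment is G♯ major triad (G♯, B♯, D♯); C♯4 is not a chord tone.
It is approached by step down from D♯4 and left by leap up to G♯4.
Step in, leap out — an escape tone.

F♯4 (beat 2) — neighbor tone; C♯4 (beat 6) — escape tone.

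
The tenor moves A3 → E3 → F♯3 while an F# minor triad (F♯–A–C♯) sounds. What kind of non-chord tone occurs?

E3 is an appoggiatura.

The harmony at that moment is F♯ minor triad (F♯, A, C♯); E3 is not a chord tone.
It is approached by leap down from A3 and left by step up to F♯3.
Leap in, step out — an appoggiatura.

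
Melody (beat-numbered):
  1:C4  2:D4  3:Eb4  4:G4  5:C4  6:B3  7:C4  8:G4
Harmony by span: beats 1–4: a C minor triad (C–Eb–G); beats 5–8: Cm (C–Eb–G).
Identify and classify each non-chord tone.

D4 (beat 2) — passing tone; B3 (beat 6) — neighbor tone.

The harmony at that moment is C minor triad (C, Eb, G); D4 is not a chord tone.
It is approached by step up from C4 and left by step up to Eb4.
Step in, step out in the same direction — a passing tone.
The harmony at that moment is C minor triad (C, Eb, G); B3 is not a chord tone.
It is approached by step down from C4 and left by step up to C4.
Step away and step back to the same note — a neighbor tone (lower neighbor).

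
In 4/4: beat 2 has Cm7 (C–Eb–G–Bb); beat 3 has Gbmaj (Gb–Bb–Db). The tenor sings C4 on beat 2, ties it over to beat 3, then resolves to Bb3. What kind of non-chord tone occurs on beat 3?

Suspension.

The harmony at that moment is Gb major triad (Gb, Bb, Db); C4 is not a chord tone.
It is held over (the same pitch as the preceding C4) and left by step down to Bb3.
Held over from the previous chord and resolving down by step — a suspension.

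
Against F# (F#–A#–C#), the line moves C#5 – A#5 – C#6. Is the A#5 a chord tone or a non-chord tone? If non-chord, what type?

F# major triad contains F#, A#, C#; A# is the third, so it is a chord tone.

Chord tone (the third of F# major triad).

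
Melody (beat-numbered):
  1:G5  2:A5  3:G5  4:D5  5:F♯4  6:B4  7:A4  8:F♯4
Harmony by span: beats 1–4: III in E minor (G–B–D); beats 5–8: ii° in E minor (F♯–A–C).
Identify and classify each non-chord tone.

A5 (beat 2) — neighbor tone; B4 (beat 6) — appoggiatura.

The harmony at that moment is G major triad (G, B, D); A5 is not a chord tone.
It is approached by step up from G5 and left by step down to G5.
Step away and step back to the same note — a neighbor tone (upper neighbor).
The harmony at that moment is F♯ diminished triad (F♯, A, C); B4 is not a chord tone.
It is approached by leap up from F♯4 and left by step down to A4.
Leap in, step out — an appoggiatura.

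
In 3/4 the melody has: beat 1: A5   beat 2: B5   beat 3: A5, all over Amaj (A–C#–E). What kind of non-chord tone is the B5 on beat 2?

The harmony at that moment is A major triad (A, C#, E); B5 is not a chord tone.
It is approached by step up from A5 and left by step down to A5.
Step away and step back to the same note — a neighbor tone (upper neighbor).

Upper neighbor tone.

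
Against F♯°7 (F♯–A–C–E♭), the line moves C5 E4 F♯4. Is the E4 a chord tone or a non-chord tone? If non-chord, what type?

The harmony at that moment is F♯ diminished seventh chord (F♯, A, C, E♭); E4 is not a chord tone.
It is approached by leap down from C5 and left by step up to F♯4.
Leap in, step out — an appoggiatura.

Non-chord tone — an appoggiatura.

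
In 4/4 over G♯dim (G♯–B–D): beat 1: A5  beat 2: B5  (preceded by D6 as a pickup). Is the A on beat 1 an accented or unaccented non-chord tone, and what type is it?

The harmony at that moment is G♯ diminished triad (G♯, B, D); A5 is not a chord tone.
It is approached by leap down from D6 and left by step up to B5.
Leap in, step out — an appoggiatura.
It falls on the downbeat, so it is accented.

Accented appoggiatura.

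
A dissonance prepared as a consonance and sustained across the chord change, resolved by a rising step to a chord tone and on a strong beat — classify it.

Approach: by preparation — the pitch is first a chord tone, then held (tied or repeated) while the harmony changes under it. Departure: up by step. Metric position: strong.
A prepared dissonance that resolves upward by step — a retardation. (The same figure resolving downward would be a suspension.)

Retardation.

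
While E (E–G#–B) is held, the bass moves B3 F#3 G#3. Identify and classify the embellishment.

The harmony at that moment is E major triad (E, G#, B); F#3 is not a chord tone.
It is approached by leap down from B3 and left by step up to G#3.
Leap in, step out — an appoggiatura.

F#3 is an appoggiatura.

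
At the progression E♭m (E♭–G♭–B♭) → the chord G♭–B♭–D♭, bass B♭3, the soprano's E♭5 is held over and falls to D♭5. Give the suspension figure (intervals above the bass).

At the second chord the bass is B♭3. The suspended E♭5 lies a fourth above the bass; after resolving down by step to D♭5, the interval above the bass becomes a third.
Suspension figures are named by those two intervals: 4–3.

4–3 suspension.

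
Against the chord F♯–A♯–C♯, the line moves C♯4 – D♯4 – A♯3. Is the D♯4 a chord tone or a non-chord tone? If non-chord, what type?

Non-chord tone — an escape tone.

The harmony at that moment is F♯ major triad (F♯, A♯, C♯); D♯4 is not a chord tone.
It is approached by step up from C♯4 and left by leap down to A♯3.
Step in, leap out — an escape tone.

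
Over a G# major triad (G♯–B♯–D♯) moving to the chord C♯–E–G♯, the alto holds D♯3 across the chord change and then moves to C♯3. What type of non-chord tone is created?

D♯3 is a suspension.

The harmony at that moment is C♯ minor triad (C♯, E, G♯); D♯3 is not a chord tone.
It is held over (the same pitch as the preceding D♯3) and left by step down to C♯3.
Held over from the previous chord and resolving down by step — a suspension.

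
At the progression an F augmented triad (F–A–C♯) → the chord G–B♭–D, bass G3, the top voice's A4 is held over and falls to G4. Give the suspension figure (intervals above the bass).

9–8 suspension.

At the second chord the bass is G3. The suspended A4 lies a ninth above the bass; after resolving down by step to G4, the interval above the bass becomes an octave.
Suspension figures are named by those two intervals: 9–8.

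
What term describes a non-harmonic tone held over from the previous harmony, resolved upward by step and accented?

Approach: by preparation — the pitch is first a chord tone, then held (tied or repeated) while the harmony changes under it. Departure: up by step. Metric position: strong.
A prepared dissonance that resolves upward by step — a retardation. (The same figure resolving downward would be a suspension.)

Retardation.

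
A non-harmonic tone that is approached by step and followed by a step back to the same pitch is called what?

Neighbor tone.

Approach: by step. Departure: by step in the opposite direction, back to the starting pitch.
Stepwise on both sides but reversing to return to the same chord tone — a neighbor tone. (Had it continued onward in the same direction it would be a passing tone instead.)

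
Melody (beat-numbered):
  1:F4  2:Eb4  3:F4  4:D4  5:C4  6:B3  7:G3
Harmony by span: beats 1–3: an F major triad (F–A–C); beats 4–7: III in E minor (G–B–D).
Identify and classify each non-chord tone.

The harmony at that moment is F major triad (F, A, C); Eb4 is not a chord tone.
It is approached by step down from F4 and left by step up to F4.
Step away and step back to the same note — a neighbor tone (lower neighbor).
The harmony at that moment is G major triad (G, B, D); C4 is not a chord tone.
It is approached by step down from D4 and left by step down to B3.
Step in, step out in the same direction — a passing tone.

Eb4 (beat 2) — neighbor tone; C4 (beat 5) — passing tone.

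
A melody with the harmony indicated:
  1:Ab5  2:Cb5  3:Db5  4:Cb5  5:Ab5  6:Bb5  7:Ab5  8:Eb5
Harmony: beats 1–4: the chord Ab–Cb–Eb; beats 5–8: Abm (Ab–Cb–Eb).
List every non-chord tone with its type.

Db5 (beat 3) — neighbor tone; Bb5 (beat 6) — neighbor tone.

The harmony at that moment is Ab minor triad (Ab, Cb, Eb); Db5 is not a chord tone.
It is approached by step up from Cb5 and left by step down to Cb5.
Step away and step back to the same note — a neighbor tone (upper neighbor).
The harmony at that moment is Ab minor triad (Ab, Cb, Eb); Bb5 is not a chord tone.
It is approached by step up from Ab5 and left by step down to Ab5.
Step away and step back to the same note — a neighbor tone (upper neighbor).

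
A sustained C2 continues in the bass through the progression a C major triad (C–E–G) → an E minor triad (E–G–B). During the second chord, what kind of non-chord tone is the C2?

The harmony at that moment is E minor triad (E, G, B); C2 is not a chord tone.
It is held over (the same pitch as the preceding C2) and then sustained as the same pitch into the next harmony.
Sustained through a change of harmony — a pedal tone.

Pedal tone (pedal point).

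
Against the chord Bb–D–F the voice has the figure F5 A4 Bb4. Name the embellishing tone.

The harmony at that moment is Bb major triad (Bb, D, F); A4 is not a chord tone.
It is approached by leap down from F5 and left by step up to Bb4.
Leap in, step out — an appoggiatura.

A4 is an appoggiatura.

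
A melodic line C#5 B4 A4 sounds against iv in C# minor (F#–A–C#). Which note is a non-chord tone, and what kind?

The harmony at that moment is F# minor triad (F#, A, C#); B4 is not a chord tone.
It is approached by step down from C#5 and left by step down to A4.
Step in, step out in the same direction — a passing tone.

B4 is a passing tone.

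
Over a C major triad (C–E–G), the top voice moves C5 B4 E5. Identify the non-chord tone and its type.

The harmony at that moment is C major triad (C, E, G); B4 is not a chord tone.
It is approached by step down from C5 and left by leap up to E5.
Step in, leap out — an escape tone.

B4 is an escape tone.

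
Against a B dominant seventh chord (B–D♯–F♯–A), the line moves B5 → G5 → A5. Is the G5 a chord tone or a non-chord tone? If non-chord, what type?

Non-chord tone — an appoggiatura.

The harmony at that moment is B dominant seventh chord (B, D♯, F♯, A); G5 is not a chord tone.
It is approached by leap down from B5 and left by step up to A5.
Leap in, step out — an appoggiatura.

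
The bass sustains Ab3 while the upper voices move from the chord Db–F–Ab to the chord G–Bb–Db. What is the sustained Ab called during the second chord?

The harmony at that moment is G diminished triad (G, Bb, Db); Ab3 is not a chord tone.
It is held over (the same pitch as the preceding Ab3) and then sustained as the same pitch into the next harmony.
Sustained through a change of harmony — a pedal tone.

Pedal tone (pedal point).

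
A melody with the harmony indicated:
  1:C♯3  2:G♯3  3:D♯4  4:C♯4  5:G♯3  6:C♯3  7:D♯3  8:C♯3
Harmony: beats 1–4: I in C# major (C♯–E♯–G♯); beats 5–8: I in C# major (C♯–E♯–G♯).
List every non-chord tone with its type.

D♯4 (beat 3) — appoggiatura; D♯3 (beat 7) — neighbor tone.

The harmony at that moment is C♯ major triad (C♯, E♯, G♯); D♯4 is not a chord tone.
It is approached by leap up from G♯3 and left by step down to C♯4.
Leap in, step out — an appoggiatura.
The harmony at that moment is C♯ major triad (C♯, E♯, G♯); D♯3 is not a chord tone.
It is approached by step up from C♯3 and left by step down to C♯3.
Step away and step back to the same note — a neighbor tone (upper neighbor).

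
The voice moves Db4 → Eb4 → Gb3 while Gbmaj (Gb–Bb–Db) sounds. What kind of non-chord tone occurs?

The harmony at that moment is Gb major triad (Gb, Bb, Db); Eb4 is not a chord tone.
It is approached by step up from Db4 and left by leap down to Gb3.
Step in, leap out — an escape tone.

Eb4 is an escape tone.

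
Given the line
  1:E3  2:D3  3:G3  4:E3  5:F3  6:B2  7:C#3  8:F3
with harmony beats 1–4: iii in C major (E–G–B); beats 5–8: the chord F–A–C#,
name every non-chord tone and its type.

D3 (beat 2) — escape tone; B2 (beat 6) — appoggiatura.

The harmony at that moment is E minor triad (E, G, B); D3 is not a chord tone.
It is approached by step down from E3 and left by leap up to G3.
Step in, leap out — an escape tone.
The harmony at that moment is F augmented triad (F, A, C#); B2 is not a chord tone.
It is approached by leap down from F3 and left by step up to C#3.
Leap in, step out — an appoggiatura.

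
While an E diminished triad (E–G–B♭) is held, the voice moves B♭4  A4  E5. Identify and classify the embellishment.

The harmony at that moment is E diminished triad (E, G, B♭); A4 is not a chord tone.
It is approached by step down from B♭4 and left by leap up to E5.
Step in, leap out — an escape tone.

A4 is an escape tone.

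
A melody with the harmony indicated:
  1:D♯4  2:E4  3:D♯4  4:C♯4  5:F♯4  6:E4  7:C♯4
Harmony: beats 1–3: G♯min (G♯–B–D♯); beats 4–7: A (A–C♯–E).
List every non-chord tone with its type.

The harmony at that moment is G♯ minor triad (G♯, B, D♯); E4 is not a chord tone.
It is approached by step up from D♯4 and left by step down to D♯4.
Step away and step back to the same note — a neighbor tone (upper neighbor).
The harmony at that moment is A major triad (A, C♯, E); F♯4 is not a chord tone.
It is approached by leap up from C♯4 and left by step down to E4.
Leap in, step out — an appoggiatura.

E4 (beat 2) — neighbor tone; F♯4 (beat 5) — appoggiatura.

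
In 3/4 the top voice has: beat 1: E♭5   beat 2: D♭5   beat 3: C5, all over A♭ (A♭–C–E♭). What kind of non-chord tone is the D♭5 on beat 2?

The harmony at that moment is A♭ major triad (A♭, C, E♭); D♭5 is not a chord tone.
It is approached by step down from E♭5 and left by step down to C5.
Step in, step out in the same direction — a passing tone.

Passing tone.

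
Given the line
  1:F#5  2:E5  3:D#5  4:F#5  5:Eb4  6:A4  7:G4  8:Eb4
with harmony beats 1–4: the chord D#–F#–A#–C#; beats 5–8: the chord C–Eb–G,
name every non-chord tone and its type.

E5 (beat 2) — passing tone; A4 (beat 6) — appoggiatura.

The harmony at that moment is D# minor seventh chord (D#, F#, A#, C#); E5 is not a chord tone.
It is approached by step down from F#5 and left by step down to D#5.
Step in, step out in the same direction — a passing tone.
The harmony at that moment is C minor triad (C, Eb, G); A4 is not a chord tone.
It is approached by leap up from Eb4 and left by step down to G4.
Leap in, step out — an appoggiatura.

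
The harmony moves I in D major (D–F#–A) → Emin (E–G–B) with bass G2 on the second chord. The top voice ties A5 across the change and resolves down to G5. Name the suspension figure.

9–8 suspension.

At the second chord the bass is G2. The suspended A5 lies a ninth above the bass; after resolving down by step to G5, the interval above the bass becomes an octave.
Suspension figures are named by those two intervals: 9–8.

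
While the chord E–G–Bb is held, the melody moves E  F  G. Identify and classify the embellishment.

The harmony at that moment is E diminished triad (E, G, Bb); F is not a chord tone.
It is approached by step up from E and left by step up to G.
Step in, step out in the same direction — a passing tone.

F is a passing tone.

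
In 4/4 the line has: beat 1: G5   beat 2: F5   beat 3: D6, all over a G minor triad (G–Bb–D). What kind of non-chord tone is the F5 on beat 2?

Escape tone.

The harmony at that moment is G minor triad (G, Bb, D); F5 is not a chord tone.
It is approached by step down from G5 and left by leap up to D6.
Step in, leap out, on a weak beat — an escape tone.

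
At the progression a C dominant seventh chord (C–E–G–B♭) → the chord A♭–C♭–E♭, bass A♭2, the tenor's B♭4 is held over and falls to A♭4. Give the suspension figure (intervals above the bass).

At the second chord the bass is A♭2. The suspended B♭4 lies a ninth above the bass; after resolving down by step to A♭4, the interval above the bass becomes an octave.
Suspension figures are named by those two intervals: 9–8.

9–8 suspension.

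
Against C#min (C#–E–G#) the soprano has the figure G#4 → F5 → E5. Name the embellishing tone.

The harmony at that moment is C# minor triad (C#, E, G#); F5 is not a chord tone.
It is approached by leap up from G#4 and left by step down to E5.
Leap in, step out — an appoggiatura.

F5 is an appoggiatura.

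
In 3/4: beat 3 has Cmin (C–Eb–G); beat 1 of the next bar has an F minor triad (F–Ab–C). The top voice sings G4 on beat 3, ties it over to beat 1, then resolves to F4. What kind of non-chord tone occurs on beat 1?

The harmony at that moment is F minor triad (F, Ab, C); G4 is not a chord tone.
It is held over (the same pitch as the preceding G4) and left by step down to F4.
Held over from the previous chord and resolving down by step — a suspension.

Suspension.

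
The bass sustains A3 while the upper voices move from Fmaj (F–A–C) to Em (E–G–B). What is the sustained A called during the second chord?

The harmony at that moment is E minor triad (E, G, B); A3 is not a chord tone.
It is held over (the same pitch as the preceding A3) and then sustained as the same pitch into the next harmony.
Sustained through a change of harmony — a pedal tone.

Pedal tone (pedal point).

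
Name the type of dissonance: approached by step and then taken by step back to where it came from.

Neighbor tone.

Approach: by step. Departure: by step in the opposite direction, back to the starting pitch.
Stepwise on both sides but reversing to return to the same chord tone — a neighbor tone. (Had it continued onward in the same direction it would be a passing tone instead.)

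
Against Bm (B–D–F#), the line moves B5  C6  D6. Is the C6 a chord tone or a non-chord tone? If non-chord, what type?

Non-chord tone — a passing tone.

The harmony at that moment is B minor triad (B, D, F#); C6 is not a chord tone.
It is approached by step up from B5 and left by step up to D6.
Step in, step out in the same direction — a passing tone.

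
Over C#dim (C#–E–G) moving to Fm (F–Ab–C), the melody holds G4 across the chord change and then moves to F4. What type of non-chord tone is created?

G4 is a suspension.

The harmony at that moment is F minor triad (F, Ab, C); G4 is not a chord tone.
It is held over (the same pitch as the preceding G4) and left by step down to F4.
Held over from the previous chord and resolving down by step — a suspension.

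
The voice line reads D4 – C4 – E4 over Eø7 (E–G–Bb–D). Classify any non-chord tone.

C4 is an escape tone.

The harmony at that moment is E half-diminished seventh chord (E, G, Bb, D); C4 is not a chord tone.
It is approached by step down from D4 and left by leap up to E4.
Step in, leap out — an escape tone.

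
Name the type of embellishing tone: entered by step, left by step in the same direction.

Approach: by step. Departure: by step, continuing in the same direction.
Stepwise on both sides with no change of direction means the note fills in the space between two different chord tones — a passing tone. (Had it turned back to its starting note it would be a neighbor tone instead.)

Passing tone.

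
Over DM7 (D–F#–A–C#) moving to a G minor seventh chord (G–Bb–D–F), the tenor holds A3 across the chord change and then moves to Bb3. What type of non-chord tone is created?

The harmony at that moment is G minor seventh chord (G, Bb, D, F); A3 is not a chord tone.
It is held over (the same pitch as the preceding A3) and left by step up to Bb3.
Held over from the previous chord and resolving up by step — a retardation.

A3 is a retardation.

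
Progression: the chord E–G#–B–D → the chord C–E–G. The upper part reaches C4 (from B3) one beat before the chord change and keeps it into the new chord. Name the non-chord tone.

C4 is an anticipation.

The harmony at that moment is E dominant seventh chord (E, G#, B, D); C4 is not a chord tone.
It is approached by step up from B3 and then sustained as the same pitch into the next harmony.
Arriving early and becoming a chord tone when the harmony changes — an anticipation.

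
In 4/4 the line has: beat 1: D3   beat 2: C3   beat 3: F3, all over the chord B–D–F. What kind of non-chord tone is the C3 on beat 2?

The harmony at that moment is B diminished triad (B, D, F); C3 is not a chord tone.
It is approached by step down from D3 and left by leap up to F3.
Step in, leap out, on a weak beat — an escape tone.

Escape tone.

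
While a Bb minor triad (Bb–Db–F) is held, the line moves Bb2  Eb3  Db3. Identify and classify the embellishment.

The harmony at that moment is Bb minor triad (Bb, Db, F); Eb3 is not a chord tone.
It is approached by leap up from Bb2 and left by step down to Db3.
Leap in, step out — an appoggiatura.

Eb3 is an appoggiatura.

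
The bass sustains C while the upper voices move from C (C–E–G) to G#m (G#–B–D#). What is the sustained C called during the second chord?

Pedal tone (pedal point).

The harmony at that moment is G# minor triad (G#, B, D#); C is not a chord tone.
It is held over (the same pitch as the preceding C) and then sustained as the same pitch into the next harmony.
Sustained through a change of harmony — a pedal tone.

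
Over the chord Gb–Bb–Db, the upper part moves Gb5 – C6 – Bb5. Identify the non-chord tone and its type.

C6 is an appoggiatura.

The harmony at that moment is Gb major triad (Gb, Bb, Db); C6 is not a chord tone.
It is approached by leap up from Gb5 and left by step down to Bb5.
Leap in, step out — an appoggiatura.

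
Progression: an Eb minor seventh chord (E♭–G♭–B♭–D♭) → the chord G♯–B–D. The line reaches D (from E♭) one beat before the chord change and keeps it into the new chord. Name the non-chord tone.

D is an anticipation.

The harmony at that moment is E♭ minor seventh chord (E♭, G♭, B♭, D♭); D is not a chord tone.
It is approached by step down from E♭ and then sustained as the same pitch into the next harmony.
Arriving early and becoming a chord tone when the harmony changes — an anticipation.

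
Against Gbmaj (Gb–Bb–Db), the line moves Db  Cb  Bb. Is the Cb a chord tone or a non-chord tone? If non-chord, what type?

The harmony at that moment is Gb major triad (Gb, Bb, Db); Cb is not a chord tone.
It is approached by step down from Db and left by step down to Bb.
Step in, step out in the same direction — a passing tone.

Non-chord tone — a passing tone.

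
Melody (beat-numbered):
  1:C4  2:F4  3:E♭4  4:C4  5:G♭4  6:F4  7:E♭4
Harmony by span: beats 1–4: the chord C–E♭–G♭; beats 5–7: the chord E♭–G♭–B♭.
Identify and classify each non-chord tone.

The harmony at that moment is C diminished triad (C, E♭, G♭); F4 is not a chord tone.
It is approached by leap up from C4 and left by step down to E♭4.
Leap in, step out — an appoggiatura.
The harmony at that moment is E♭ minor triad (E♭, G♭, B♭); F4 is not a chord tone.
It is approached by step down from G♭4 and left by step down to E♭4.
Step in, step out in the same direction — a passing tone.

F4 (beat 2) — appoggiatura; F4 (beat 6) — passing tone.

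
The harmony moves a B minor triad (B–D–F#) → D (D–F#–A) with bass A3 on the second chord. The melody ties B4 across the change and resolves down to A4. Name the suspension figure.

9–8 suspension.

At the second chord the bass is A3. The suspended B4 lies a ninth above the bass; after resolving down by step to A4, the interval above the bass becomes an octave.
Suspension figures are named by those two intervals: 9–8.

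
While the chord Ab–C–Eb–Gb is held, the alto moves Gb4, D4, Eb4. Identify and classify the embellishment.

D4 is an appoggiatura.

The harmony at that moment is Ab dominant seventh chord (Ab, C, Eb, Gb); D4 is not a chord tone.
It is approached by leap down from Gb4 and left by step up to Eb4.
Leap in, step out — an appoggiatura.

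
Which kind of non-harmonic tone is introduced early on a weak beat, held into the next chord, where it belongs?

Anticipation.

Approach: ahead of the chord change (typically by step), so it is dissonant against the current harmony. Departure: none — the same pitch is restated or held and is a chord tone of the new harmony.
Dissonant first, consonant once the harmony catches up: the note simply arrives early — an anticipation. (The reverse timing, consonant first and dissonant after the change, would be a suspension or retardation.)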